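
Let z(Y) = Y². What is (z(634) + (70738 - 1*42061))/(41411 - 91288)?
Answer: -430633/49877 ≈ -8.6339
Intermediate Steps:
(z(634) + (70738 - 1*42061))/(41411 - 91288) = (634² + (70738 - 1*42061))/(41411 - 91288) = (401956 + (70738 - 42061))/(-49877) = (401956 + 28677)*(-1/49877) = 430633*(-1/49877) = -430633/49877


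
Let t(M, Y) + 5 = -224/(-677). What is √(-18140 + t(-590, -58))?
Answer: I*√8316228057/677 ≈ 134.7*I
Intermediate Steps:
t(M, Y) = -3161/677 (t(M, Y) = -5 - 224/(-677) = -5 - 224*(-1/677) = -5 + 224/677 = -3161/677)
√(-18140 + t(-590, -58)) = √(-18140 - 3161/677) = √(-12283941/677) = I*√8316228057/677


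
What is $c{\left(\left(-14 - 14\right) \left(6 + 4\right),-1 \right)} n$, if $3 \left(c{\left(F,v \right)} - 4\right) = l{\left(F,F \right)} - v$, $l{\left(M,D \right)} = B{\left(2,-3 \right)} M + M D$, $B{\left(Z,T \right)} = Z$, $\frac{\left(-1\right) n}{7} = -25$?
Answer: $4541425$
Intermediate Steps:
$n = 175$ ($n = \left(-7\right) \left(-25\right) = 175$)
$l{\left(M,D \right)} = 2 M + D M$ ($l{\left(M,D \right)} = 2 M + M D = 2 M + D M$)
$c{\left(F,v \right)} = 4 - \frac{v}{3} + \frac{F \left(2 + F\right)}{3}$ ($c{\left(F,v \right)} = 4 + \frac{F \left(2 + F\right) - v}{3} = 4 + \frac{- v + F \left(2 + F\right)}{3} = 4 + \left(- \frac{v}{3} + \frac{F \left(2 + F\right)}{3}\right) = 4 - \frac{v}{3} + \frac{F \left(2 + F\right)}{3}$)
$c{\left(\left(-14 - 14\right) \left(6 + 4\right),-1 \right)} n = \left(4 - - \frac{1}{3} + \frac{\left(-14 - 14\right) \left(6 + 4\right) \left(2 + \left(-14 - 14\right) \left(6 + 4\right)\right)}{3}\right) 175 = \left(4 + \frac{1}{3} + \frac{\left(-28\right) 10 \left(2 - 280\right)}{3}\right) 175 = \left(4 + \frac{1}{3} + \frac{1}{3} \left(-280\right) \left(2 - 280\right)\right) 175 = \left(4 + \frac{1}{3} + \frac{1}{3} \left(-280\right) \left(-278\right)\right) 175 = \left(4 + \frac{1}{3} + \frac{77840}{3}\right) 175 = 25951 \cdot 175 = 4541425$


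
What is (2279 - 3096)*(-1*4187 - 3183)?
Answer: 6021290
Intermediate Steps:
(2279 - 3096)*(-1*4187 - 3183) = -817*(-4187 - 3183) = -817*(-7370) = 6021290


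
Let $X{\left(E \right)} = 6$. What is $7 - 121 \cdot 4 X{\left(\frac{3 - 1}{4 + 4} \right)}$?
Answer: $-2897$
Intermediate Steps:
$7 - 121 \cdot 4 X{\left(\frac{3 - 1}{4 + 4} \right)} = 7 - 121 \cdot 4 \cdot 6 = 7 - 2904 = -2897$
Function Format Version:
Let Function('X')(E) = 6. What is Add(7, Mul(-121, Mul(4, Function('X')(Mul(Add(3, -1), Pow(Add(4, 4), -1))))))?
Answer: -2897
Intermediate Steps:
Add(7, Mul(-121, Mul(4, Function('X')(Mul(Add(3, -1), Pow(Add(4, 4), -1)))))) = Add(7, Mul(-121, Mul(4, 6))) = Add(7, Mul(-121, 24)) = Add(7, -2904) = -2897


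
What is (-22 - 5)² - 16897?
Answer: -16168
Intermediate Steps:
(-22 - 5)² - 16897 = (-27)² - 16897 = 729 - 16897 = -16168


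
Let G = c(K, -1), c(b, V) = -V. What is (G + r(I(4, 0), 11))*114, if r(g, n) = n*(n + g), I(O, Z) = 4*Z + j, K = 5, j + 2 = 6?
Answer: 18924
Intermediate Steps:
j = 4 (j = -2 + 6 = 4)
I(O, Z) = 4 + 4*Z (I(O, Z) = 4*Z + 4 = 4 + 4*Z)
r(g, n) = n*(g + n)
G = 1 (G = -1*(-1) = 1)
(G + r(I(4, 0), 11))*114 = (1 + 11*((4 + 4*0) + 11))*114 = (1 + 11*((4 + 0) + 11))*114 = (1 + 11*(4 + 11))*114 = (1 + 11*15)*114 = (1 + 165)*114 = 166*114 = 18924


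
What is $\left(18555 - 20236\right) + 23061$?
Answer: $21380$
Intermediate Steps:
$\left(18555 - 20236\right) + 23061 = -1681 + 23061 = 21380$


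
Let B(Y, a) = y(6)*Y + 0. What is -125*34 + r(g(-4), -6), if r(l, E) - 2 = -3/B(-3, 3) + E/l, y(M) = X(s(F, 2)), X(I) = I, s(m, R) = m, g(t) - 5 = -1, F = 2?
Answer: -4249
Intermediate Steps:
g(t) = 4 (g(t) = 5 - 1 = 4)
y(M) = 2
B(Y, a) = 2*Y (B(Y, a) = 2*Y + 0 = 2*Y)
r(l, E) = 5/2 + E/l (r(l, E) = 2 + (-3/(2*(-3)) + E/l) = 2 + (-3/(-6) + E/l) = 2 + (-3*(-1/6) + E/l) = 2 + (1/2 + E/l) = 5/2 + E/l)
-125*34 + r(g(-4), -6) = -125*34 + (5/2 - 6/4) = -4250 + (5/2 - 6*1/4) = -4250 + (5/2 - 3/2) = -4250 + 1 = -4249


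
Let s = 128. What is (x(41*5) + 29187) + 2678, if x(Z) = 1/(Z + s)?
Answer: 10611046/333 ≈ 31865.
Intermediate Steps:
x(Z) = 1/(128 + Z) (x(Z) = 1/(Z + 128) = 1/(128 + Z))
(x(41*5) + 29187) + 2678 = (1/(128 + 41*5) + 29187) + 2678 = (1/(128 + 205) + 29187) + 2678 = (1/333 + 29187) + 2678 = 9719272/333 + 2678 = 10611046/333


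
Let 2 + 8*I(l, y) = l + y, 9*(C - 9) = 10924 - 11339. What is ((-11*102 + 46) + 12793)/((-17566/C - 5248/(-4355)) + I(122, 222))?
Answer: 34086393380/1504870139 ≈ 22.651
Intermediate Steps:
C = -334/9 (C = 9 + (10924 - 11339)/9 = 9 + (⅑)*(-415) = 9 - 415/9 = -334/9 ≈ -37.111)
I(l, y) = -¼ + l/8 + y/8 (I(l, y) = -¼ + (l + y)/8 = -¼ + (l/8 + y/8) = -¼ + l/8 + y/8)
((-11*102 + 46) + 12793)/((-17566/C - 5248/(-4355)) + I(122, 222)) = ((-11*102 + 46) + 12793)/((-17566/(-334/9) - 5248/(-4355)) + (-¼ + (⅛)*122 + (⅛)*222)) = ((-1122 + 46) + 12793)/((-17566*(-9/334) - 5248*(-1/4355)) + (-¼ + 61/4 + 111/4)) = (-1076 + 12793)/((79047/167 + 5248/4355) + 171/4) = 11717/(345126101/727285 + 171/4) = 11717/(1504870139/2909140) = 11717*(2909140/1504870139) = 34086393380/1504870139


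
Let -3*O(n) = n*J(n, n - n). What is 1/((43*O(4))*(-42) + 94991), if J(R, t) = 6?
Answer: 1/109439 ≈ 9.1375e-6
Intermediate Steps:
O(n) = -2*n (O(n) = -n*6/3 = -2*n)
1/((43*O(4))*(-42) + 94991) = 1/((43*(-2*4))*(-42) + 94991) = 1/((43*(-8))*(-42) + 94991) = 1/(-344*(-42) + 94991) = 1/(14448 + 94991) = 1/109439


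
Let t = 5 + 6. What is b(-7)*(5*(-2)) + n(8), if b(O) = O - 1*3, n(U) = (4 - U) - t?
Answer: 85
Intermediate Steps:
t = 11
n(U) = -7 - U (n(U) = (4 - U) - 1*11 = (4 - U) - 11 = -7 - U)
b(O) = -3 + O (b(O) = O - 3 = -3 + O)
b(-7)*(5*(-2)) + n(8) = (-3 - 7)*(5*(-2)) + (-7 - 1*8) = -10*(-10) + (-7 - 8) = 100 - 15 = 85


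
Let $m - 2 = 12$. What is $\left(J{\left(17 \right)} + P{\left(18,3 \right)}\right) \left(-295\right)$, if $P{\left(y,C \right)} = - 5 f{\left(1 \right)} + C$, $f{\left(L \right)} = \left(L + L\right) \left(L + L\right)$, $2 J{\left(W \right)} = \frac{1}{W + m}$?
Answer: $\frac{310635}{62} \approx 5010.2$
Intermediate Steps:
$m = 14$ ($m = 2 + 12 = 14$)
$J{\left(W \right)} = \frac{1}{2 \left(14 + W\right)}$ ($J{\left(W \right)} = \frac{1}{2 \left(W + 14\right)} = \frac{1}{2 \left(14 + W\right)}$)
$f{\left(L \right)} = 4 L^{2}$ ($f{\left(L \right)} = 2 L 2 L = 4 L^{2}$)
$P{\left(y,C \right)} = -20 + C$ ($P{\left(y,C \right)} = - 5 \cdot 4 \cdot 1^{2} + C = - 5 \cdot 4 \cdot 1 + C = \left(-5\right) 4 + C = -20 + C$)
$\left(J{\left(17 \right)} + P{\left(18,3 \right)}\right) \left(-295\right) = \left(\frac{1}{2 \left(14 + 17\right)} + \left(-20 + 3\right)\right) \left(-295\right) = \left(\frac{1}{2 \cdot 31} - 17\right) \left(-295\right) = \left(\frac{1}{2} \cdot \frac{1}{31} - 17\right) \left(-295\right) = \left(\frac{1}{62} - 17\right) \left(-295\right) = \left(- \frac{1053}{62}\right) \left(-295\right) = \frac{310635}{62}$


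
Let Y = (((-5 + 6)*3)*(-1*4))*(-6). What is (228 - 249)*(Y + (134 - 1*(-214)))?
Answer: -8820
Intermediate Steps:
Y = 72 (Y = ((1*3)*(-4))*(-6) = (3*(-4))*(-6) = -12*(-6) = 72)
(228 - 249)*(Y + (134 - 1*(-214))) = (228 - 249)*(72 + (134 - 1*(-214))) = -21*(72 + (134 + 214)) = -21*(72 + 348) = -21*420 = -8820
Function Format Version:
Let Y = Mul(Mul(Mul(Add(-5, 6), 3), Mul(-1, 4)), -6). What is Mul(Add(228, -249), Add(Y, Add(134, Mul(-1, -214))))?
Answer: -8820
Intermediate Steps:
Y = 72 (Y = Mul(Mul(Mul(1, 3), -4), -6) = Mul(Mul(3, -4), -6) = Mul(-12, -6) = 72)
Mul(Add(228, -249), Add(Y, Add(134, Mul(-1, -214)))) = Mul(Add(228, -249), Add(72, Add(134, Mul(-1, -214)))) = Mul(-21, Add(72, Add(134, 214))) = Mul(-21, Add(72, 348)) = Mul(-21, 420) = -8820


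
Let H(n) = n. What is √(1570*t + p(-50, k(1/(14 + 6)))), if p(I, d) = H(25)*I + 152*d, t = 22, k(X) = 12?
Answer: √35114 ≈ 187.39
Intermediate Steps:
p(I, d) = 25*I + 152*d
√(1570*t + p(-50, k(1/(14 + 6)))) = √(1570*22 + (25*(-50) + 152*12)) = √(34540 + (-1250 + 1824)) = √(34540 + 574) = √35114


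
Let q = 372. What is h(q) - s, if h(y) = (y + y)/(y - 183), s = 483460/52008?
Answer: -1463333/273042 ≈ -5.3594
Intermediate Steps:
s = 120865/13002 (s = 483460*(1/52008) = 120865/13002 ≈ 9.2959)
h(y) = 2*y/(-183 + y) (h(y) = (2*y)/(-183 + y) = 2*y/(-183 + y))
h(q) - s = 2*372/(-183 + 372) - 1*120865/13002 = 2*372/189 - 120865/13002 = 2*372*(1/189) - 120865/13002 = 248/63 - 120865/13002 = -1463333/273042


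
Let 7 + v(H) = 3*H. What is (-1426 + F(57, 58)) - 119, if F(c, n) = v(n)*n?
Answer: 8141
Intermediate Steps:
v(H) = -7 + 3*H
F(c, n) = n*(-7 + 3*n) (F(c, n) = (-7 + 3*n)*n = n*(-7 + 3*n))
(-1426 + F(57, 58)) - 119 = (-1426 + 58*(-7 + 3*58)) - 119 = (-1426 + 58*(-7 + 174)) - 119 = (-1426 + 58*167) - 119 = (-1426 + 9686) - 119 = 8260 - 119 = 8141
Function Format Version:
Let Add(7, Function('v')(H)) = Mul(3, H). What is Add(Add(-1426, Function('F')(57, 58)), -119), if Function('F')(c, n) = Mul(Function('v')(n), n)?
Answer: 8141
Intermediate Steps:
Function('v')(H) = Add(-7, Mul(3, H))
Function('F')(c, n) = Mul(n, Add(-7, Mul(3, n))) (Function('F')(c, n) = Mul(Add(-7, Mul(3, n)), n) = Mul(n, Add(-7, Mul(3, n))))
Add(Add(-1426, Function('F')(57, 58)), -119) = Add(Add(-1426, Mul(58, Add(-7, Mul(3, 58)))), -119) = Add(Add(-1426, Mul(58, Add(-7, 174))), -119) = Add(Add(-1426, Mul(58, 167)), -119) = Add(Add(-1426, 9686), -119) = Add(8260, -119) = 8141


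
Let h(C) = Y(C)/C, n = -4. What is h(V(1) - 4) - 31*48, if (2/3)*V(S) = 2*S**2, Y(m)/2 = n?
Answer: -1480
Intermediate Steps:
Y(m) = -8 (Y(m) = 2*(-4) = -8)
V(S) = 3*S**2 (V(S) = 3*(2*S**2)/2 = 3*S**2)
h(C) = -8/C
h(V(1) - 4) - 31*48 = -8/(3*1**2 - 4) - 31*48 = -8/(3*1 - 4) - 1488 = -8/(3 - 4) - 1488 = -8/(-1) - 1488 = -8*(-1) - 1488 = 8 - 1488 = -1480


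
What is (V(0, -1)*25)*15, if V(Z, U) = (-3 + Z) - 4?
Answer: -2625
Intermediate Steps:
V(Z, U) = -7 + Z
(V(0, -1)*25)*15 = ((-7 + 0)*25)*15 = -7*25*15 = -175*15 = -2625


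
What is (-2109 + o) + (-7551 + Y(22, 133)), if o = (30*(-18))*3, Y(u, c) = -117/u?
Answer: -248277/22 ≈ -11285.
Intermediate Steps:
o = -1620 (o = -540*3 = -1620)
(-2109 + o) + (-7551 + Y(22, 133)) = (-2109 - 1620) + (-7551 - 117/22) = -3729 + (-7551 - 117*1/22) = -3729 + (-7551 - 117/22) = -3729 - 166239/22 = -248277/22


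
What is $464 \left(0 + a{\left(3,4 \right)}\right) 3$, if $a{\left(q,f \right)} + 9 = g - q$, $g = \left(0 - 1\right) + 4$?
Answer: $-12528$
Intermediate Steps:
$g = 3$ ($g = -1 + 4 = 3$)
$a{\left(q,f \right)} = -6 - q$ ($a{\left(q,f \right)} = -9 - \left(-3 + q\right) = -6 - q$)
$464 \left(0 + a{\left(3,4 \right)}\right) 3 = 464 \left(0 - 9\right) 3 = 464 \left(\left(-9\right) 3\right) = 464 \left(-27\right) = -12528$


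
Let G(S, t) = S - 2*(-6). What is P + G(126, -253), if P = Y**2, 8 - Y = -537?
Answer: 297163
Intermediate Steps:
Y = 545 (Y = 8 - 1*(-537) = 8 + 537 = 545)
G(S, t) = 12 + S (G(S, t) = S + 12 = 12 + S)
P = 297025 (P = 545**2 = 297025)
P + G(126, -253) = 297025 + (12 + 126) = 297025 + 138 = 297163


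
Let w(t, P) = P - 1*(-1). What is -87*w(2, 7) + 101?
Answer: -595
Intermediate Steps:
w(t, P) = 1 + P (w(t, P) = P + 1 = 1 + P)
-87*w(2, 7) + 101 = -87*(1 + 7) + 101 = -87*8 + 101 = -696 + 101 = -595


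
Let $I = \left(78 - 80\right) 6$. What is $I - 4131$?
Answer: $-4143$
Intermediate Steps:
$I = -12$ ($I = \left(-2\right) 6 = -12$)
$I - 4131 = -12 - 4131 = -4143$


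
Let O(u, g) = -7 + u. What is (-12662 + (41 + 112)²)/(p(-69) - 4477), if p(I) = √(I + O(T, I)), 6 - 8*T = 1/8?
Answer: -3079316416/1282790673 - 85976*I*√4817/1282790673 ≈ -2.4005 - 0.0046517*I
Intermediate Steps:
T = 47/64 (T = ¾ - ⅛/8 = ¾ - ⅛*⅛ = ¾ - 1/64 = 47/64 ≈ 0.73438)
p(I) = √(-401/64 + I) (p(I) = √(I + (-7 + 47/64)) = √(I - 401/64) = √(-401/64 + I))
(-12662 + (41 + 112)²)/(p(-69) - 4477) = (-12662 + (41 + 112)²)/(√(-401 + 64*(-69))/8 - 4477) = (-12662 + 153²)/(√(-401 - 4416)/8 - 4477) = (-12662 + 23409)/(√(-4817)/8 - 4477) = 10747/((I*√4817)/8 - 4477) = 10747/(I*√4817/8 - 4477) = 10747/(-4477 + I*√4817/8)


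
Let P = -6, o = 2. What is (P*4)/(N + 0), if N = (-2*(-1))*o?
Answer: -6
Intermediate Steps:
N = 4 (N = -2*(-1)*2 = 2*2 = 4)
(P*4)/(N + 0) = (-6*4)/(4 + 0) = -24/4 = -24*¼ = -6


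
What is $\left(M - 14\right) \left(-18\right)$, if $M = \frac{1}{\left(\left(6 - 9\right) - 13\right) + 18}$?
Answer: $243$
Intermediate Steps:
$M = \frac{1}{2}$ ($M = \frac{1}{\left(-3 - 13\right) + 18} = \frac{1}{-16 + 18} = \frac{1}{2} \approx 0.5$)
$\left(M - 14\right) \left(-18\right) = \left(\frac{1}{2} - 14\right) \left(-18\right) = \left(- \frac{27}{2}\right) \left(-18\right) = 243$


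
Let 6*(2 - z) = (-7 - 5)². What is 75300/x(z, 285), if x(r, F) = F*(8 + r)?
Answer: -2510/133 ≈ -18.872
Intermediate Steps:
z = -22 (z = 2 - (-7 - 5)²/6 = 2 - ⅙*(-12)² = 2 - ⅙*144 = 2 - 24 = -22)
75300/x(z, 285) = 75300/((285*(8 - 22))) = 75300/((285*(-14))) = 75300/(-3990) = 75300*(-1/3990) = -2510/133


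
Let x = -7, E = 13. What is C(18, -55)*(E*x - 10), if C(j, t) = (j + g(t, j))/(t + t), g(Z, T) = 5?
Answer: 2323/110 ≈ 21.118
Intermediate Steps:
C(j, t) = (5 + j)/(2*t) (C(j, t) = (j + 5)/(t + t) = (5 + j)/((2*t)) = (5 + j)*(1/(2*t)) = (5 + j)/(2*t))
C(18, -55)*(E*x - 10) = ((1/2)*(5 + 18)/(-55))*(13*(-7) - 10) = ((1/2)*(-1/55)*23)*(-91 - 10) = -23/110*(-101) = 2323/110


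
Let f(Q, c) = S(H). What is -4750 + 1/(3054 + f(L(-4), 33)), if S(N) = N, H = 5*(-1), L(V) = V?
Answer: -14482749/3049 ≈ -4750.0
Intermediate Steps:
H = -5
f(Q, c) = -5
-4750 + 1/(3054 + f(L(-4), 33)) = -4750 + 1/(3054 - 5) = -4750 + 1/3049 = -14482749/3049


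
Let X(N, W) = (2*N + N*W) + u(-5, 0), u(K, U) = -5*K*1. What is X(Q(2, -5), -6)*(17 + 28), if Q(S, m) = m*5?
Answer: 5625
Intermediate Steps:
Q(S, m) = 5*m
u(K, U) = -5*K
X(N, W) = 25 + 2*N + N*W (X(N, W) = (2*N + N*W) - 5*(-5) = (2*N + N*W) + 25 = 25 + 2*N + N*W)
X(Q(2, -5), -6)*(17 + 28) = (25 + 2*(5*(-5)) + (5*(-5))*(-6))*(17 + 28) = (25 + 2*(-25) - 25*(-6))*45 = (25 - 50 + 150)*45 = 125*45 = 5625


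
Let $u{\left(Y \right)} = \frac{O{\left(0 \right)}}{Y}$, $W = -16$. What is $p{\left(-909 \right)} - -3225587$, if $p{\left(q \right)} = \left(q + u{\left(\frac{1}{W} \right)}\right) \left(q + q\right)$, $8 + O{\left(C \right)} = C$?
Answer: $4645445$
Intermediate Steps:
$O{\left(C \right)} = -8 + C$
$u{\left(Y \right)} = - \frac{8}{Y}$ ($u{\left(Y \right)} = \frac{-8 + 0}{Y} = - \frac{8}{Y}$)
$p{\left(q \right)} = 2 q \left(128 + q\right)$ ($p{\left(q \right)} = \left(q - \frac{8}{\frac{1}{-16}}\right) \left(q + q\right) = \left(q - \frac{8}{- \frac{1}{16}}\right) 2 q = \left(q - -128\right) 2 q = \left(q + 128\right) 2 q = \left(128 + q\right) 2 q = 2 q \left(128 + q\right)$)
$p{\left(-909 \right)} - -3225587 = 2 \left(-909\right) \left(128 - 909\right) - -3225587 = 2 \left(-909\right) \left(-781\right) + 3225587 = 1419858 + 3225587 = 4645445$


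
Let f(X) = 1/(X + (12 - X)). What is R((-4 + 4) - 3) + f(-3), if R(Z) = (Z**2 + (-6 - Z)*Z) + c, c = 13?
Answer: 373/12 ≈ 31.083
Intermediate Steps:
R(Z) = 13 + Z**2 + Z*(-6 - Z) (R(Z) = (Z**2 + (-6 - Z)*Z) + 13 = (Z**2 + Z*(-6 - Z)) + 13 = 13 + Z**2 + Z*(-6 - Z))
f(X) = 1/12
R((-4 + 4) - 3) + f(-3) = (13 - 6*((-4 + 4) - 3)) + 1/12 = (13 - 6*(0 - 3)) + 1/12 = (13 - 6*(-3)) + 1/12 = (13 + 18) + 1/12 = 31 + 1/12 = 373/12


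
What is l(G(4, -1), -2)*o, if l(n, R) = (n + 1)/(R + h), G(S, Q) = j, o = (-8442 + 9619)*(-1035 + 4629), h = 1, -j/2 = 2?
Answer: 12690414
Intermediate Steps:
j = -4 (j = -2*2 = -4)
o = 4230138 (o = 1177*3594 = 4230138)
G(S, Q) = -4
l(n, R) = (1 + n)/(1 + R) (l(n, R) = (n + 1)/(R + 1) = (1 + n)/(1 + R))
l(G(4, -1), -2)*o = ((1 - 4)/(1 - 2))*4230138 = (-3/(-1))*4230138 = -1*(-3)*4230138 = 3*4230138 = 12690414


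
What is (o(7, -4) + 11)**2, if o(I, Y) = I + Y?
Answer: 196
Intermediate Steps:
(o(7, -4) + 11)**2 = ((7 - 4) + 11)**2 = (3 + 11)**2 = 14**2 = 196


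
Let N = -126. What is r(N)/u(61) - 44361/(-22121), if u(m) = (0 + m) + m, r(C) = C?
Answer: 1312398/1349381 ≈ 0.97259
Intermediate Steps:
u(m) = 2*m (u(m) = m + m = 2*m)
r(N)/u(61) - 44361/(-22121) = -126/(2*61) - 44361/(-22121) = -126/122 - 44361*(-1/22121) = -126*1/122 + 44361/22121 = -63/61 + 44361/22121 = 1312398/1349381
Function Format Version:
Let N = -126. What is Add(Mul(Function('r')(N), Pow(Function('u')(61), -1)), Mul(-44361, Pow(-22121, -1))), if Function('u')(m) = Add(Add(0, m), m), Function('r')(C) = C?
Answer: Rational(1312398, 1349381) ≈ 0.97259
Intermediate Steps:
Function('u')(m) = Mul(2, m) (Function('u')(m) = Add(m, m) = Mul(2, m))
Add(Mul(Function('r')(N), Pow(Function('u')(61), -1)), Mul(-44361, Pow(-22121, -1))) = Add(Mul(-126, Pow(Mul(2, 61), -1)), Mul(-44361, Pow(-22121, -1))) = Add(Mul(-126, Pow(122, -1)), Mul(-44361, Rational(-1, 22121))) = Add(Mul(-126, Rational(1, 122)), Rational(44361, 22121)) = Add(Rational(-63, 61), Rational(44361, 22121)) = Rational(1312398, 1349381)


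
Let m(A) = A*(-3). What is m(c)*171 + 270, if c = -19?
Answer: 10017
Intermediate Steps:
m(A) = -3*A
m(c)*171 + 270 = -3*(-19)*171 + 270 = 57*171 + 270 = 9747 + 270 = 10017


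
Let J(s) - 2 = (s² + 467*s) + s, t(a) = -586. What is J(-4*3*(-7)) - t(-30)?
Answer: 46956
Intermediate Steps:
J(s) = 2 + s² + 468*s (J(s) = 2 + ((s² + 467*s) + s) = 2 + (s² + 468*s) = 2 + s² + 468*s)
J(-4*3*(-7)) - t(-30) = (2 + (-4*3*(-7))² + 468*(-4*3*(-7))) - 1*(-586) = (2 + (-12*(-7))² + 468*(-12*(-7))) + 586 = (2 + 84² + 468*84) + 586 = (2 + 7056 + 39312) + 586 = 46370 + 586 = 46956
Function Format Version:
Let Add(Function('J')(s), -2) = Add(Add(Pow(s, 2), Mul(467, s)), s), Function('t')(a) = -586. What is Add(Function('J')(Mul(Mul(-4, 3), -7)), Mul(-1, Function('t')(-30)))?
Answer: 46956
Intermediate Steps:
Function('J')(s) = Add(2, Pow(s, 2), Mul(468, s)) (Function('J')(s) = Add(2, Add(Add(Pow(s, 2), Mul(467, s)), s)) = Add(2, Add(Pow(s, 2), Mul(468, s))) = Add(2, Pow(s, 2), Mul(468, s)))
Add(Function('J')(Mul(Mul(-4, 3), -7)), Mul(-1, Function('t')(-30))) = Add(Add(2, Pow(Mul(Mul(-4, 3), -7), 2), Mul(468, Mul(Mul(-4, 3), -7))), Mul(-1, -586)) = Add(Add(2, Pow(Mul(-12, -7), 2), Mul(468, Mul(-12, -7))), 586) = Add(Add(2, Pow(84, 2), Mul(468, 84)), 586) = Add(Add(2, 7056, 39312), 586) = Add(46370, 586) = 46956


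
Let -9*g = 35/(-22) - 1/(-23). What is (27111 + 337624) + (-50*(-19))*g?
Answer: 92319280/253 ≈ 3.6490e+5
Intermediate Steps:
g = 87/506 (g = -(35/(-22) - 1/(-23))/9 = -(35*(-1/22) - 1*(-1/23))/9 = -(-35/22 + 1/23)/9 = -1/9*(-783/506) = 87/506 ≈ 0.17194)
(27111 + 337624) + (-50*(-19))*g = (27111 + 337624) - 50*(-19)*(87/506) = 364735 + 950*(87/506) = 364735 + 41325/253 = 92319280/253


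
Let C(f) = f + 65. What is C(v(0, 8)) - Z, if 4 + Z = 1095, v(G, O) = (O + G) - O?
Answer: -1026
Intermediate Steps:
v(G, O) = G (v(G, O) = (G + O) - O = G)
C(f) = 65 + f
Z = 1091 (Z = -4 + 1095 = 1091)
C(v(0, 8)) - Z = (65 + 0) - 1*1091 = 65 - 1091 = -1026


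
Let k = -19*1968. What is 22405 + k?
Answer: -14987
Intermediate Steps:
k = -37392
22405 + k = 22405 - 37392 = -14987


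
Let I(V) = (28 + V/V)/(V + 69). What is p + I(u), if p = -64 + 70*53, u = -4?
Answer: 237019/65 ≈ 3646.4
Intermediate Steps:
I(V) = 29/(69 + V) (I(V) = (28 + 1)/(69 + V) = 29/(69 + V))
p = 3646 (p = -64 + 3710 = 3646)
p + I(u) = 3646 + 29/(69 - 4) = 3646 + 29/65 = 237019/65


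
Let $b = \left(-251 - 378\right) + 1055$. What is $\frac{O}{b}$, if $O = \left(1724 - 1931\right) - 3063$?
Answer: $- \frac{545}{71} \approx -7.6761$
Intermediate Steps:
$O = -3270$ ($O = \left(1724 - 1931\right) - 3063 = -207 - 3063 = -3270$)
$b = 426$ ($b = -629 + 1055 = 426$)
$\frac{O}{b} = - \frac{3270}{426} = \left(-3270\right) \frac{1}{426} = - \frac{545}{71}$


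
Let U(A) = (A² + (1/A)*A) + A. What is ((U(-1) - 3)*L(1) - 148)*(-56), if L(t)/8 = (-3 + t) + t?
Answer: 7392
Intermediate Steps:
U(A) = 1 + A + A² (U(A) = (A² + A/A) + A = (A² + 1) + A = (1 + A²) + A = 1 + A + A²)
L(t) = -24 + 16*t (L(t) = 8*((-3 + t) + t) = 8*(-3 + 2*t) = -24 + 16*t)
((U(-1) - 3)*L(1) - 148)*(-56) = (((1 - 1 + (-1)²) - 3)*(-24 + 16*1) - 148)*(-56) = (((1 - 1 + 1) - 3)*(-24 + 16) - 148)*(-56) = ((1 - 3)*(-8) - 148)*(-56) = (-2*(-8) - 148)*(-56) = (16 - 148)*(-56) = -132*(-56) = 7392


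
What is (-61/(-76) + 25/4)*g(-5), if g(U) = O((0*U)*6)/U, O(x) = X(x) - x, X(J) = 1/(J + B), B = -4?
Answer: 67/190 ≈ 0.35263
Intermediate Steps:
X(J) = 1/(-4 + J) (X(J) = 1/(J - 4) = 1/(-4 + J))
O(x) = 1/(-4 + x) - x
g(U) = -1/(4*U) (g(U) = ((1 - (0*U)*6*(-4 + (0*U)*6))/(-4 + (0*U)*6))/U = ((1 - 0*6*(-4 + 0*6))/(-4 + 0*6))/U = ((1 - 1*0*(-4 + 0))/(-4 + 0))/U = ((1 - 1*0*(-4))/(-4))/U = (-(1 + 0)/4)/U = (-¼*1)/U = -1/(4*U))
(-61/(-76) + 25/4)*g(-5) = (-61/(-76) + 25/4)*(-¼/(-5)) = (-61*(-1/76) + 25*(¼))*(-¼*(-⅕)) = (61/76 + 25/4)*(1/20) = (134/19)*(1/20) = 67/190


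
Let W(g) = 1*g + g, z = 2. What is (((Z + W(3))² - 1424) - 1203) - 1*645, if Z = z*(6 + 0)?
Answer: -2948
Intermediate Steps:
W(g) = 2*g (W(g) = g + g = 2*g)
Z = 12 (Z = 2*(6 + 0) = 2*6 = 12)
(((Z + W(3))² - 1424) - 1203) - 1*645 = (((12 + 2*3)² - 1424) - 1203) - 1*645 = (((12 + 6)² - 1424) - 1203) - 645 = ((18² - 1424) - 1203) - 645 = ((324 - 1424) - 1203) - 645 = (-1100 - 1203) - 645 = -2303 - 645 = -2948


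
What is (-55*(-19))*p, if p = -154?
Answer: -160930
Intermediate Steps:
(-55*(-19))*p = -55*(-19)*(-154) = 1045*(-154) = -160930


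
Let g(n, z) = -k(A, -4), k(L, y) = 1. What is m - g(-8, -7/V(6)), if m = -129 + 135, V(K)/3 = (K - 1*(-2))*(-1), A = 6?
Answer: 7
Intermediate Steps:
V(K) = -6 - 3*K (V(K) = 3*((K - 1*(-2))*(-1)) = 3*((K + 2)*(-1)) = 3*((2 + K)*(-1)) = 3*(-2 - K) = -6 - 3*K)
m = 6
g(n, z) = -1 (g(n, z) = -1*1 = -1)
m - g(-8, -7/V(6)) = 6 - 1*(-1) = 6 + 1 = 7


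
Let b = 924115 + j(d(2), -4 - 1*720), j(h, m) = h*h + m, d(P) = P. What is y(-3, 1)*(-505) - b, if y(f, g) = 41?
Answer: -944100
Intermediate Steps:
j(h, m) = m + h² (j(h, m) = h² + m = m + h²)
b = 923395 (b = 924115 + ((-4 - 1*720) + 2²) = 924115 + ((-4 - 720) + 4) = 924115 + (-724 + 4) = 924115 - 720 = 923395)
y(-3, 1)*(-505) - b = 41*(-505) - 1*923395 = -20705 - 923395 = -944100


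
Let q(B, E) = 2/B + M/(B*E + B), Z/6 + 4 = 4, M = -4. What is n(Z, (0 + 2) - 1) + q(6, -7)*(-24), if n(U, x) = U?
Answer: -32/3 ≈ -10.667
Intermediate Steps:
Z = 0 (Z = -24 + 6*4 = -24 + 24 = 0)
q(B, E) = -4/(B + B*E) + 2/B (q(B, E) = 2/B - 4/(B*E + B) = 2/B - 4/(B + B*E) = -4/(B + B*E) + 2/B)
n(Z, (0 + 2) - 1) + q(6, -7)*(-24) = 0 + (2*(-1 - 7)/(6*(1 - 7)))*(-24) = 0 + (2*(⅙)*(-8)/(-6))*(-24) = 0 + (2*(⅙)*(-⅙)*(-8))*(-24) = 0 + (4/9)*(-24) = 0 - 32/3 = -32/3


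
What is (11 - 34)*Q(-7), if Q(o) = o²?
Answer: -1127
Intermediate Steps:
(11 - 34)*Q(-7) = (11 - 34)*(-7)² = -23*49 = -1127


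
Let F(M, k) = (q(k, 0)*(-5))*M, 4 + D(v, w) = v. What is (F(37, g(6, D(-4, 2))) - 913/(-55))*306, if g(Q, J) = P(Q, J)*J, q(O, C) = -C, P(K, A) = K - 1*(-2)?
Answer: 25398/5 ≈ 5079.6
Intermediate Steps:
P(K, A) = 2 + K (P(K, A) = K + 2 = 2 + K)
D(v, w) = -4 + v
g(Q, J) = J*(2 + Q) (g(Q, J) = (2 + Q)*J = J*(2 + Q))
F(M, k) = 0 (F(M, k) = (-1*0*(-5))*M = (0*(-5))*M = 0*M = 0)
(F(37, g(6, D(-4, 2))) - 913/(-55))*306 = (0 - 913/(-55))*306 = (0 - 913*(-1/55))*306 = (0 + 83/5)*306 = (83/5)*306 = 25398/5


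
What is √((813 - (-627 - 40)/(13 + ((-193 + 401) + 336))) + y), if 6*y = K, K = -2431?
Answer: √4568450502/3342 ≈ 20.225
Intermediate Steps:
y = -2431/6 (y = (⅙)*(-2431) = -2431/6 ≈ -405.17)
√((813 - (-627 - 40)/(13 + ((-193 + 401) + 336))) + y) = √((813 - (-627 - 40)/(13 + ((-193 + 401) + 336))) - 2431/6) = √((813 - (-667)/(13 + (208 + 336))) - 2431/6) = √((813 - (-667)/(13 + 544)) - 2431/6) = √((813 - (-667)/557) - 2431/6) = √((813 - 1*(-667/557)) - 2431/6) = √((813 + 667/557) - 2431/6) = √(453508/557 - 2431/6) = √(1366981/3342) = √4568450502/3342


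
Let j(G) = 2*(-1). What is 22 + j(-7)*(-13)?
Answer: 48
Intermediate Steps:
j(G) = -2
22 + j(-7)*(-13) = 22 - 2*(-13) = 22 + 26 = 48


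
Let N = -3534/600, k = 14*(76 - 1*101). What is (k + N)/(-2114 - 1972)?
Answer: 11863/136200 ≈ 0.087100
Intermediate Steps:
k = -350 (k = 14*(76 - 101) = 14*(-25) = -350)
N = -589/100 (N = -3534*1/600 = -589/100 ≈ -5.8900)
(k + N)/(-2114 - 1972) = (-350 - 589/100)/(-2114 - 1972) = -35589/100/(-4086) = -35589/100*(-1/4086) = 11863/136200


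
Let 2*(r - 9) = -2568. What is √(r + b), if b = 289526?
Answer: √288251 ≈ 536.89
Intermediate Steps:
r = -1275 (r = 9 + (½)*(-2568) = 9 - 1284 = -1275)
√(r + b) = √(-1275 + 289526) = √288251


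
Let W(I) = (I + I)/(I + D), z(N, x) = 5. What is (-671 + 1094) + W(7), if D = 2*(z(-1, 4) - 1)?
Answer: 6359/15 ≈ 423.93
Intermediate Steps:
D = 8 (D = 2*(5 - 1) = 2*4 = 8)
W(I) = 2*I/(8 + I) (W(I) = (I + I)/(I + 8) = (2*I)/(8 + I) = 2*I/(8 + I))
(-671 + 1094) + W(7) = (-671 + 1094) + 2*7/(8 + 7) = 423 + 2*7/15 = 423 + 2*7*(1/15) = 423 + 14/15 = 6359/15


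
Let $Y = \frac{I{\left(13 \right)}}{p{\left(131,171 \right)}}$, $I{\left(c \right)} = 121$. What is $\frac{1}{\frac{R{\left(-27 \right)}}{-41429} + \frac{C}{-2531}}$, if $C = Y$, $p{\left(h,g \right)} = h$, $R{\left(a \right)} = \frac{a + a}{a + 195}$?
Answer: $- \frac{384614738732}{137377403} \approx -2799.7$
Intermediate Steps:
$R{\left(a \right)} = \frac{2 a}{195 + a}$
$Y = \frac{121}{131} \approx 0.92366$
$C = \frac{121}{131} \approx 0.92366$
$\frac{1}{\frac{R{\left(-27 \right)}}{-41429} + \frac{C}{-2531}} = \frac{1}{\frac{2 \left(-27\right) \frac{1}{195 - 27}}{-41429} + \frac{121}{131 \left(-2531\right)}} = \frac{1}{2 \left(-27\right) \frac{1}{168} \left(- \frac{1}{41429}\right) + \frac{121}{131} \left(- \frac{1}{2531}\right)} = \frac{1}{2 \left(-27\right) \frac{1}{168} \left(- \frac{1}{41429}\right) - \frac{121}{331561}} = \frac{1}{\left(- \frac{9}{28}\right) \left(- \frac{1}{41429}\right) - \frac{121}{331561}} = \frac{1}{\frac{9}{1160012} - \frac{121}{331561}} = \frac{1}{- \frac{137377403}{384614738732}} = - \frac{384614738732}{137377403}$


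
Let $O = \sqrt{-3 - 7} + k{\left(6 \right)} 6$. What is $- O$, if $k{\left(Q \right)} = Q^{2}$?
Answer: $-216 - i \sqrt{10} \approx -216.0 - 3.1623 i$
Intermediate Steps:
$O = 216 + i \sqrt{10}$ ($O = \sqrt{-3 - 7} + 6^{2} \cdot 6 = \sqrt{-10} + 36 \cdot 6 = i \sqrt{10} + 216 = 216 + i \sqrt{10} \approx 216.0 + 3.1623 i$)
$- O = - (216 + i \sqrt{10}) = -216 - i \sqrt{10}$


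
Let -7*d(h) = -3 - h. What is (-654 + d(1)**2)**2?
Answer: 1025920900/2401 ≈ 4.2729e+5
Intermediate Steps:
d(h) = 3/7 + h/7 (d(h) = -(-3 - h)/7 = 3/7 + h/7)
(-654 + d(1)**2)**2 = (-654 + (3/7 + (1/7)*1)**2)**2 = (-654 + (3/7 + 1/7)**2)**2 = (-654 + (4/7)**2)**2 = (-654 + 16/49)**2 = (-32030/49)**2 = 1025920900/2401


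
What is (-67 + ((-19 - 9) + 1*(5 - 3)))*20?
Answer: -1860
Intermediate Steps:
(-67 + ((-19 - 9) + 1*(5 - 3)))*20 = (-67 + (-28 + 1*2))*20 = (-67 + (-28 + 2))*20 = (-67 - 26)*20 = -93*20 = -1860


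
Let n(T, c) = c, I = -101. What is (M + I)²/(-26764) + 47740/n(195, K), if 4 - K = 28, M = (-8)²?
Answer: -159718277/80292 ≈ -1989.2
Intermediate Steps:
M = 64
K = -24 (K = 4 - 1*28 = 4 - 28 = -24)
(M + I)²/(-26764) + 47740/n(195, K) = (64 - 101)²/(-26764) + 47740/(-24) = (-37)²*(-1/26764) + 47740*(-1/24) = 1369*(-1/26764) - 11935/6 = -1369/26764 - 11935/6 = -159718277/80292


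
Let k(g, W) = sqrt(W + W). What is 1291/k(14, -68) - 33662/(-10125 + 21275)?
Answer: -16831/5575 - 1291*I*sqrt(34)/68 ≈ -3.019 - 110.7*I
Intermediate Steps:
k(g, W) = sqrt(2)*sqrt(W) (k(g, W) = sqrt(2*W) = sqrt(2)*sqrt(W))
1291/k(14, -68) - 33662/(-10125 + 21275) = 1291/((sqrt(2)*sqrt(-68))) - 33662/(-10125 + 21275) = 1291/((sqrt(2)*(2*I*sqrt(17)))) - 33662/11150 = 1291/((2*I*sqrt(34))) - 33662*1/11150 = 1291*(-I*sqrt(34)/68) - 16831/5575 = -1291*I*sqrt(34)/68 - 16831/5575 = -16831/5575 - 1291*I*sqrt(34)/68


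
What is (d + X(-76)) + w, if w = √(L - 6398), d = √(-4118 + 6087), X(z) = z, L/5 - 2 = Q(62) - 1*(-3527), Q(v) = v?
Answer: -76 + √1969 + √11557 ≈ 75.877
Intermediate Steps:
L = 17955 (L = 10 + 5*(62 - 1*(-3527)) = 10 + 5*(62 + 3527) = 10 + 5*3589 = 10 + 17945 = 17955)
d = √1969 ≈ 44.373
w = √11557 (w = √(17955 - 6398) = √11557 ≈ 107.50)
(d + X(-76)) + w = (√1969 - 76) + √11557 = (-76 + √1969) + √11557 = -76 + √1969 + √11557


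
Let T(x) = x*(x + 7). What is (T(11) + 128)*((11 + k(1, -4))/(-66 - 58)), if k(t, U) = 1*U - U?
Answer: -1793/62 ≈ -28.919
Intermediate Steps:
k(t, U) = 0 (k(t, U) = U - U = 0)
T(x) = x*(7 + x)
(T(11) + 128)*((11 + k(1, -4))/(-66 - 58)) = (11*(7 + 11) + 128)*((11 + 0)/(-66 - 58)) = (11*18 + 128)*(11/(-124)) = (198 + 128)*(11*(-1/124)) = 326*(-11/124) = -1793/62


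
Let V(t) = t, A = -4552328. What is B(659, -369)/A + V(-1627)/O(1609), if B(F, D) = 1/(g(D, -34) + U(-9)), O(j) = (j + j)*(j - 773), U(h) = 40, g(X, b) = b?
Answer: -505028593/835015315728 ≈ -0.00060481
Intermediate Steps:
O(j) = 2*j*(-773 + j) (O(j) = (2*j)*(-773 + j) = 2*j*(-773 + j))
B(F, D) = 1/6 (B(F, D) = 1/(-34 + 40) = 1/6)
B(659, -369)/A + V(-1627)/O(1609) = (1/6)/(-4552328) - 1627*1/(3218*(-773 + 1609)) = (1/6)*(-1/4552328) - 1627/(2*1609*836) = -1/27313968 - 1627/2690248 = -505028593/835015315728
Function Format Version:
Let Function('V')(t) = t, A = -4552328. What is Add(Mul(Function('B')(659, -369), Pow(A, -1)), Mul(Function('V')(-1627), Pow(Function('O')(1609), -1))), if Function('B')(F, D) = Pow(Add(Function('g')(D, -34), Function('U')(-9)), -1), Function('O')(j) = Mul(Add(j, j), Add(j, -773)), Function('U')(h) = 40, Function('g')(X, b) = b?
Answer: Rational(-505028593, 835015315728) ≈ -0.00060481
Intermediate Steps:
Function('O')(j) = Mul(2, j, Add(-773, j)) (Function('O')(j) = Mul(Mul(2, j), Add(-773, j)) = Mul(2, j, Add(-773, j)))
Function('B')(F, D) = Rational(1, 6) (Function('B')(F, D) = Pow(Add(-34, 40), -1) = Pow(6, -1) = Rational(1, 6))
Add(Mul(Function('B')(659, -369), Pow(A, -1)), Mul(Function('V')(-1627), Pow(Function('O')(1609), -1))) = Add(Mul(Rational(1, 6), Pow(-4552328, -1)), Mul(-1627, Pow(Mul(2, 1609, Add(-773, 1609)), -1))) = Add(Mul(Rational(1, 6), Rational(-1, 4552328)), Mul(-1627, Pow(Mul(2, 1609, 836), -1))) = Add(Rational(-1, 27313968), Mul(-1627, Pow(2690248, -1))) = Add(Rational(-1, 27313968), Mul(-1627, Rational(1, 2690248))) = Add(Rational(-1, 27313968), Rational(-1627, 2690248)) = Rational(-505028593, 835015315728)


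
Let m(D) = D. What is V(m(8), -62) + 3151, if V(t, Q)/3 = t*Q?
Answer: 1663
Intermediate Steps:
V(t, Q) = 3*Q*t (V(t, Q) = 3*(t*Q) = 3*(Q*t) = 3*Q*t)
V(m(8), -62) + 3151 = 3*(-62)*8 + 3151 = -1488 + 3151 = 1663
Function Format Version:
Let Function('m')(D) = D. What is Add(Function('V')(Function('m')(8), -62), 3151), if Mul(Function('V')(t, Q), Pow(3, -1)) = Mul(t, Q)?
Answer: 1663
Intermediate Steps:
Function('V')(t, Q) = Mul(3, Q, t) (Function('V')(t, Q) = Mul(3, Mul(t, Q)) = Mul(3, Mul(Q, t)) = Mul(3, Q, t))
Add(Function('V')(Function('m')(8), -62), 3151) = Add(Mul(3, -62, 8), 3151) = Add(-1488, 3151) = 1663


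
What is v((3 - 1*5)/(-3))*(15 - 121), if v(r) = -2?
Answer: 212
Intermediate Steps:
v((3 - 1*5)/(-3))*(15 - 121) = -2*(15 - 121) = -2*(-106) = 212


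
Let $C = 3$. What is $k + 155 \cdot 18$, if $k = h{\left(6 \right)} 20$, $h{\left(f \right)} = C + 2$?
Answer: $2890$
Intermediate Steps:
$h{\left(f \right)} = 5$ ($h{\left(f \right)} = 3 + 2 = 5$)
$k = 100$ ($k = 5 \cdot 20 = 100$)
$k + 155 \cdot 18 = 100 + 155 \cdot 18 = 100 + 2790 = 2890$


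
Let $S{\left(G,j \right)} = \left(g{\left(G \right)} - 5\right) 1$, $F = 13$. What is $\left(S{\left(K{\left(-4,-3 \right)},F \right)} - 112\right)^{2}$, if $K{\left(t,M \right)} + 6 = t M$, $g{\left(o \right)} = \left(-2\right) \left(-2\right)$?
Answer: $12769$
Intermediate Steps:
$g{\left(o \right)} = 4$
$K{\left(t,M \right)} = -6 + M t$ ($K{\left(t,M \right)} = -6 + t M = -6 + M t$)
$S{\left(G,j \right)} = -1$ ($S{\left(G,j \right)} = \left(4 - 5\right) 1 = \left(-1\right) 1 = -1$)
$\left(S{\left(K{\left(-4,-3 \right)},F \right)} - 112\right)^{2} = \left(-1 - 112\right)^{2} = \left(-113\right)^{2} = 12769$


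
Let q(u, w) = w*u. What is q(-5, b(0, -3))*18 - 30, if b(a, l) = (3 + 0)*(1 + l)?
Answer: 510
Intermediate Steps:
b(a, l) = 3 + 3*l (b(a, l) = 3*(1 + l) = 3 + 3*l)
q(u, w) = u*w
q(-5, b(0, -3))*18 - 30 = -5*(3 + 3*(-3))*18 - 30 = -5*(3 - 9)*18 - 30 = -5*(-6)*18 - 30 = 30*18 - 30 = 540 - 30 = 510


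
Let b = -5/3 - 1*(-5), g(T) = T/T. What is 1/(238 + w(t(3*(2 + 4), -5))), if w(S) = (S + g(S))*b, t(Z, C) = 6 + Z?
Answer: 3/964 ≈ 0.0031120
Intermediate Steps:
g(T) = 1
b = 10/3 (b = -5*⅓ + 5 = -5/3 + 5 = 10/3 ≈ 3.3333)
w(S) = 10/3 + 10*S/3 (w(S) = (S + 1)*(10/3) = (1 + S)*(10/3) = 10/3 + 10*S/3)
1/(238 + w(t(3*(2 + 4), -5))) = 1/(238 + (10/3 + 10*(6 + 3*(2 + 4))/3)) = 1/(238 + (10/3 + 10*(6 + 3*6)/3)) = 1/(238 + (10/3 + 10*(6 + 18)/3)) = 1/(238 + (10/3 + (10/3)*24)) = 1/(238 + (10/3 + 80)) = 1/(238 + 250/3) = 1/(964/3) = 3/964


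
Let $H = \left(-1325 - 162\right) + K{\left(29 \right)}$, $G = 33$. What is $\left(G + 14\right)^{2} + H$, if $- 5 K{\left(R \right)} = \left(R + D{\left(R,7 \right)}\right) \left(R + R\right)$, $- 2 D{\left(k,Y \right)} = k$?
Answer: $\frac{2769}{5} \approx 553.8$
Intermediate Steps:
$D{\left(k,Y \right)} = - \frac{k}{2}$
$K{\left(R \right)} = - \frac{R^{2}}{5}$ ($K{\left(R \right)} = - \frac{\left(R - \frac{R}{2}\right) \left(R + R\right)}{5} = - \frac{\frac{R}{2} \cdot 2 R}{5} = - \frac{R^{2}}{5}$)
$H = - \frac{8276}{5}$ ($H = \left(-1325 - 162\right) - \frac{29^{2}}{5} = -1487 - \frac{841}{5} = - \frac{8276}{5} \approx -1655.2$)
$\left(G + 14\right)^{2} + H = \left(33 + 14\right)^{2} - \frac{8276}{5} = 47^{2} - \frac{8276}{5} = 2209 - \frac{8276}{5} = \frac{2769}{5}$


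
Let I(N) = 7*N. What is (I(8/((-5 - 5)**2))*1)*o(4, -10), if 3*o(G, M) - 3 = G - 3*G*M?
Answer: 1778/75 ≈ 23.707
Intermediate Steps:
o(G, M) = 1 + G/3 - G*M (o(G, M) = 1 + (G - 3*G*M)/3 = 1 + (G/3 - G*M) = 1 + G/3 - G*M)
(I(8/((-5 - 5)**2))*1)*o(4, -10) = ((7*(8/((-5 - 5)**2)))*1)*(1 + (1/3)*4 - 1*4*(-10)) = ((7*(8/((-10)**2)))*1)*(1 + 4/3 + 40) = ((7*(8/100))*1)*(127/3) = ((7*(8*(1/100)))*1)*(127/3) = ((7*(2/25))*1)*(127/3) = ((14/25)*1)*(127/3) = (14/25)*(127/3) = 1778/75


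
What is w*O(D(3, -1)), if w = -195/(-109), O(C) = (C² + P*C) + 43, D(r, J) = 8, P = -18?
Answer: -7215/109 ≈ -66.193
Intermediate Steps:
O(C) = 43 + C² - 18*C (O(C) = (C² - 18*C) + 43 = 43 + C² - 18*C)
w = 195/109 (w = -195*(-1/109) = 195/109 ≈ 1.7890)
w*O(D(3, -1)) = 195*(43 + 8² - 18*8)/109 = 195*(43 + 64 - 144)/109 = (195/109)*(-37) = -7215/109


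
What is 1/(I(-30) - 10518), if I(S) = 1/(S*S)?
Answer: -900/9466199 ≈ -9.5075e-5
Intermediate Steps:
I(S) = S⁻² (I(S) = 1/(S²) = S⁻²)
1/(I(-30) - 10518) = 1/((-30)⁻² - 10518) = 1/(1/900 - 10518) = 1/(-9466199/900) = -900/9466199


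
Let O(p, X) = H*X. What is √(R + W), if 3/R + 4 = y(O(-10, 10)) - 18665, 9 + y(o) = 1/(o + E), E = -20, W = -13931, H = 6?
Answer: I*√7776100402697171/747119 ≈ 118.03*I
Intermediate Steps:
O(p, X) = 6*X
y(o) = -9 + 1/(-20 + o) (y(o) = -9 + 1/(o - 20) = -9 + 1/(-20 + o))
R = -120/747119 (R = 3/(-4 + ((181 - 54*10)/(-20 + 6*10) - 18665)) = 3/(-4 + ((181 - 9*60)/(-20 + 60) - 18665)) = 3/(-4 + ((181 - 540)/40 - 18665)) = 3/(-4 + ((1/40)*(-359) - 18665)) = 3/(-4 + (-359/40 - 18665)) = 3/(-4 - 746959/40) = 3/(-747119/40) = 3*(-40/747119) = -120/747119 ≈ -0.00016062)
√(R + W) = √(-120/747119 - 13931) = √(-10408114909/747119) = I*√7776100402697171/747119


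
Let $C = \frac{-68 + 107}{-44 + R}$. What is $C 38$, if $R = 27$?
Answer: $- \frac{1482}{17} \approx -87.177$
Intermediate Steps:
$C = - \frac{39}{17}$ ($C = \frac{-68 + 107}{-44 + 27} = \frac{39}{-17} = 39 \left(- \frac{1}{17}\right) = - \frac{39}{17} \approx -2.2941$)
$C 38 = \left(- \frac{39}{17}\right) 38 = - \frac{1482}{17}$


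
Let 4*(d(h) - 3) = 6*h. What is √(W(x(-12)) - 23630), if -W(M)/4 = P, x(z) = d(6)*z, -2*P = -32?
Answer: I*√23694 ≈ 153.93*I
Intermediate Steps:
d(h) = 3 + 3*h/2 (d(h) = 3 + (6*h)/4 = 3 + 3*h/2)
P = 16 (P = -½*(-32) = 16)
x(z) = 12*z (x(z) = (3 + (3/2)*6)*z = (3 + 9)*z = 12*z)
W(M) = -64 (W(M) = -4*16 = -64)
√(W(x(-12)) - 23630) = √(-64 - 23630) = √(-23694) = I*√23694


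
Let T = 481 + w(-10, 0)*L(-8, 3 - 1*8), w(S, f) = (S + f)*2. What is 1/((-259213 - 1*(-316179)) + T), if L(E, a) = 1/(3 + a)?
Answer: 1/57457 ≈ 1.7404e-5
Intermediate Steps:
w(S, f) = 2*S + 2*f
T = 491 (T = 481 + (2*(-10) + 2*0)/(3 + (3 - 1*8)) = 481 + (-20 + 0)/(3 + (3 - 8)) = 481 - 20/(3 - 5) = 481 - 20/(-2) = 481 - 20*(-½) = 481 + 10 = 491)
1/((-259213 - 1*(-316179)) + T) = 1/((-259213 - 1*(-316179)) + 491) = 1/((-259213 + 316179) + 491) = 1/(56966 + 491) = 1/57457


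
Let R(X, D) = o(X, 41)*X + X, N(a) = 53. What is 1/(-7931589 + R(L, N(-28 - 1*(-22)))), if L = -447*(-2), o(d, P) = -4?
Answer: -1/7934271 ≈ -1.2604e-7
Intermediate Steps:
L = 894
R(X, D) = -3*X (R(X, D) = -4*X + X = -3*X)
1/(-7931589 + R(L, N(-28 - 1*(-22)))) = 1/(-7931589 - 3*894) = 1/(-7931589 - 2682) = 1/(-7934271) = -1/7934271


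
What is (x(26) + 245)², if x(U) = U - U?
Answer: 60025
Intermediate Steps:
x(U) = 0
(x(26) + 245)² = (0 + 245)² = 245² = 60025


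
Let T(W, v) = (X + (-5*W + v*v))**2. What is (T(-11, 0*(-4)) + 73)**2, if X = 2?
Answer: 11035684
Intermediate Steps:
T(W, v) = (2 + v**2 - 5*W)**2 (T(W, v) = (2 + (-5*W + v*v))**2 = (2 + (-5*W + v**2))**2 = (2 + (v**2 - 5*W))**2 = (2 + v**2 - 5*W)**2)
(T(-11, 0*(-4)) + 73)**2 = ((2 + (0*(-4))**2 - 5*(-11))**2 + 73)**2 = ((2 + 0**2 + 55)**2 + 73)**2 = ((2 + 0 + 55)**2 + 73)**2 = (57**2 + 73)**2 = (3249 + 73)**2 = 3322**2 = 11035684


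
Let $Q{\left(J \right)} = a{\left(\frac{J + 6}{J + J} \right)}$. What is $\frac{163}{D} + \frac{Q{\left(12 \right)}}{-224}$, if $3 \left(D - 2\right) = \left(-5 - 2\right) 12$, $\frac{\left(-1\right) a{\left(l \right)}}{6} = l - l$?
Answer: $- \frac{163}{26} \approx -6.2692$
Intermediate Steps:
$a{\left(l \right)} = 0$ ($a{\left(l \right)} = - 6 \left(l - l\right) = \left(-6\right) 0 = 0$)
$Q{\left(J \right)} = 0$
$D = -26$ ($D = 2 + \frac{\left(-5 - 2\right) 12}{3} = 2 + \frac{\left(-7\right) 12}{3} = 2 + \frac{1}{3} \left(-84\right) = 2 - 28 = -26$)
$\frac{163}{D} + \frac{Q{\left(12 \right)}}{-224} = \frac{163}{-26} + \frac{0}{-224} = 163 \left(- \frac{1}{26}\right) + 0 \left(- \frac{1}{224}\right) = - \frac{163}{26} + 0 = - \frac{163}{26}$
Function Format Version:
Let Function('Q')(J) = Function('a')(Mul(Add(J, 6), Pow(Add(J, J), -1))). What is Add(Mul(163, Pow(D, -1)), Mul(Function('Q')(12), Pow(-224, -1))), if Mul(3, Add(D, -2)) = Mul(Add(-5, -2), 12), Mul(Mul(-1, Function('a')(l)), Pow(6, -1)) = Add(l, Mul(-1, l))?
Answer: Rational(-163, 26) ≈ -6.2692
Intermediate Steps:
Function('a')(l) = 0 (Function('a')(l) = Mul(-6, Add(l, Mul(-1, l))) = Mul(-6, 0) = 0)
Function('Q')(J) = 0
D = -26 (D = Add(2, Mul(Rational(1, 3), Mul(Add(-5, -2), 12))) = Add(2, Mul(Rational(1, 3), Mul(-7, 12))) = Add(2, Mul(Rational(1, 3), -84)) = Add(2, -28) = -26)
Add(Mul(163, Pow(D, -1)), Mul(Function('Q')(12), Pow(-224, -1))) = Add(Mul(163, Pow(-26, -1)), Mul(0, Pow(-224, -1))) = Add(Mul(163, Rational(-1, 26)), Mul(0, Rational(-1, 224))) = Add(Rational(-163, 26), 0) = Rational(-163, 26)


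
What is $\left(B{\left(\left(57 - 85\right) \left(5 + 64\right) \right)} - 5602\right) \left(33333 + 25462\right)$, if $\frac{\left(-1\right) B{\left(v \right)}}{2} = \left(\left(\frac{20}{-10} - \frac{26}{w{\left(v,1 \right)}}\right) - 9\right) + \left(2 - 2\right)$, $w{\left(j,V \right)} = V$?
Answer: $-325018760$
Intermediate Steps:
$B{\left(v \right)} = 74$ ($B{\left(v \right)} = - 2 \left(\left(\left(\frac{20}{-10} - \frac{26}{1}\right) - 9\right) + \left(2 - 2\right)\right) = - 2 \left(\left(\left(20 \left(- \frac{1}{10}\right) - 26\right) - 9\right) + \left(2 - 2\right)\right) = - 2 \left(\left(\left(-2 - 26\right) - 9\right) + 0\right) = - 2 \left(\left(-28 - 9\right) + 0\right) = - 2 \left(-37 + 0\right) = \left(-2\right) \left(-37\right) = 74$)
$\left(B{\left(\left(57 - 85\right) \left(5 + 64\right) \right)} - 5602\right) \left(33333 + 25462\right) = \left(74 - 5602\right) \left(33333 + 25462\right) = \left(-5528\right) 58795 = -325018760$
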